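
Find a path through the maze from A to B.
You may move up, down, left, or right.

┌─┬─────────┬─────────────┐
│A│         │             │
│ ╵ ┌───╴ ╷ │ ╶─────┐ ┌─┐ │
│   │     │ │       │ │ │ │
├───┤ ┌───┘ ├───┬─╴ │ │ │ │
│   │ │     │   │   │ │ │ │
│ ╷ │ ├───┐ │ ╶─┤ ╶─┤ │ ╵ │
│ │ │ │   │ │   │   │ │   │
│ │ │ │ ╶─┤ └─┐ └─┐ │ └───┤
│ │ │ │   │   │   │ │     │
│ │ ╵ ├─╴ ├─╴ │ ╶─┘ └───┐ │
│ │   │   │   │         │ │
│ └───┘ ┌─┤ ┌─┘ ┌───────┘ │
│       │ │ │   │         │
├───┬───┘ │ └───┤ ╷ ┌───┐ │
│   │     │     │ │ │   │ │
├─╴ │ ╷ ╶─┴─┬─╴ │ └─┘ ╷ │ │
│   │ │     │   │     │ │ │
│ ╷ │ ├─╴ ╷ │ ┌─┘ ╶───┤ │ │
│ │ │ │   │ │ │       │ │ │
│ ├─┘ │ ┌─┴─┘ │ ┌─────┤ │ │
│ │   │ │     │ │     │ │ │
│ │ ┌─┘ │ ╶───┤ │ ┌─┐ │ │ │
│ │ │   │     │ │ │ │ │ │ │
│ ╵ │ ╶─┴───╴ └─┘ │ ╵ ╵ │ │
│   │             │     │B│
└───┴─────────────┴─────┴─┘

Finding the shortest path through the maze:
Path length: 58 steps
Directions: down → right → up → right → right → right → right → down → down → down → down → right → down → left → down → down → right → right → down → left → down → down → left → left → down → right → right → down → right → right → up → up → right → right → down → down → right → up → up → up → up → up → left → down → left → left → up → up → right → right → right → right → down → down → down → down → down → down

Solution:

┌─┬─────────┬─────────────┐
│A│↱ → → → ↓│             │
│ ╵ ┌───╴ ╷ │ ╶─────┐ ┌─┐ │
│↳ ↑│     │↓│       │ │ │ │
├───┤ ┌───┘ ├───┬─╴ │ │ │ │
│   │ │    ↓│   │   │ │ │ │
│ ╷ │ ├───┐ │ ╶─┤ ╶─┤ │ ╵ │
│ │ │ │   │↓│   │   │ │   │
│ │ │ │ ╶─┤ └─┐ └─┐ │ └───┤
│ │ │ │   │↳ ↓│   │ │     │
│ │ ╵ ├─╴ ├─╴ │ ╶─┘ └───┐ │
│ │   │   │↓ ↲│         │ │
│ └───┘ ┌─┤ ┌─┘ ┌───────┘ │
│       │ │↓│   │↱ → → → ↓│
├───┬───┘ │ └───┤ ╷ ┌───┐ │
│   │     │↳ → ↓│↑│ │↓ ↰│↓│
├─╴ │ ╷ ╶─┴─┬─╴ │ └─┘ ╷ │ │
│   │ │     │↓ ↲│↑ ← ↲│↑│↓│
│ ╷ │ ├─╴ ╷ │ ┌─┘ ╶───┤ │ │
│ │ │ │   │ │↓│       │↑│↓│
│ ├─┘ │ ┌─┴─┘ │ ┌─────┤ │ │
│ │   │ │↓ ← ↲│ │↱ → ↓│↑│↓│
│ │ ┌─┘ │ ╶───┤ │ ┌─┐ │ │ │
│ │ │   │↳ → ↓│ │↑│ │↓│↑│↓│
│ ╵ │ ╶─┴───╴ └─┘ │ ╵ ╵ │ │
│   │        ↳ → ↑│  ↳ ↑│B│
└───┴─────────────┴─────┴─┘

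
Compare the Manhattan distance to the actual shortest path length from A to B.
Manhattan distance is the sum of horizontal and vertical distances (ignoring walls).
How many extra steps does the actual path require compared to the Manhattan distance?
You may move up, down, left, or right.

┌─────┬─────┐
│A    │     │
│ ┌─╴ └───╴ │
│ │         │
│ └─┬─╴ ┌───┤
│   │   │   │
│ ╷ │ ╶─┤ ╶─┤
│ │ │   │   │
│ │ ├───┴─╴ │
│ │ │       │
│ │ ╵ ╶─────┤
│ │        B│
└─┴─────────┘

Manhattan distance: |5 - 0| + |5 - 0| = 10
Actual path length: 10
Extra steps: 10 - 10 = 0

Solution:

┌─────┬─────┐
│A    │     │
│ ┌─╴ └───╴ │
│↓│         │
│ └─┬─╴ ┌───┤
│↳ ↓│   │   │
│ ╷ │ ╶─┤ ╶─┤
│ │↓│   │   │
│ │ ├───┴─╴ │
│ │↓│       │
│ │ ╵ ╶─────┤
│ │↳ → → → B│
└─┴─────────┘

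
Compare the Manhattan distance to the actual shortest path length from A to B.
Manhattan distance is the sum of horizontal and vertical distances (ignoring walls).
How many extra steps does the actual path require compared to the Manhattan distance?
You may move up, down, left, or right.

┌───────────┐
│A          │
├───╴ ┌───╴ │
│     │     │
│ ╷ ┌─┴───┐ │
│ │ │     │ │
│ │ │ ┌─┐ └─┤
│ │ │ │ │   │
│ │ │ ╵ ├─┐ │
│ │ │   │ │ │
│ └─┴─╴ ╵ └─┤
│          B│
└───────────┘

Manhattan distance: |5 - 0| + |5 - 0| = 10
Actual path length: 14
Extra steps: 14 - 10 = 4

Solution:

┌───────────┐
│A → ↓      │
├───╴ ┌───╴ │
│↓ ← ↲│     │
│ ╷ ┌─┴───┐ │
│↓│ │     │ │
│ │ │ ┌─┐ └─┤
│↓│ │ │ │   │
│ │ │ ╵ ├─┐ │
│↓│ │   │ │ │
│ └─┴─╴ ╵ └─┤
│↳ → → → → B│
└───────────┘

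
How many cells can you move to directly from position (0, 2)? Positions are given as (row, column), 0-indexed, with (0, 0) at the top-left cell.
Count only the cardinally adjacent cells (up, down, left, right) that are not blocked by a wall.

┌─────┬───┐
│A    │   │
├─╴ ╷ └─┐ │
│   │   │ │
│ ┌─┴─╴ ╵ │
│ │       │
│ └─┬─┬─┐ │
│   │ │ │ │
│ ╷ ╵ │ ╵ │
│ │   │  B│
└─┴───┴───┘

Checking passable neighbors of (0, 2):
Neighbors: (1, 2), (0, 1)
Count: 2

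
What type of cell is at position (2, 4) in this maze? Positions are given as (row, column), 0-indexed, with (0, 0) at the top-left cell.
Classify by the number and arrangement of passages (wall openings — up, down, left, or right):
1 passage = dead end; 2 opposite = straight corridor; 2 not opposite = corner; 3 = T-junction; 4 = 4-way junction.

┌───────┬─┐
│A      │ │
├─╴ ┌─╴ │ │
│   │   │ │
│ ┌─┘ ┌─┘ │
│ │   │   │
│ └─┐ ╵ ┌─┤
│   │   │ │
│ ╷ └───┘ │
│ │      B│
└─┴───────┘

Checking cell at (2, 4):
Number of passages: 2
Cell type: corner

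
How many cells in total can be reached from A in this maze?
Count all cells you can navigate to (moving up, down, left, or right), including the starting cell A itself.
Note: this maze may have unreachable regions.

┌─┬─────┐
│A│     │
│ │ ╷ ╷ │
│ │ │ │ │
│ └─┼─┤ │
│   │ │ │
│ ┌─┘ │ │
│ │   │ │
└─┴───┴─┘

Using BFS/flood-fill to find all reachable cells from A:
Maze size: 4 × 4 = 16 total cells
11 cell(s) are walled off and cannot be reached from A.
Reachable cells: 5

Reachable region (· marks reachable cells):

┌─┬─────┐
│A│     │
│ │ ╷ ╷ │
│·│ │ │ │
│ └─┼─┤ │
│· ·│ │ │
│ ┌─┘ │ │
│·│   │ │
└─┴───┴─┘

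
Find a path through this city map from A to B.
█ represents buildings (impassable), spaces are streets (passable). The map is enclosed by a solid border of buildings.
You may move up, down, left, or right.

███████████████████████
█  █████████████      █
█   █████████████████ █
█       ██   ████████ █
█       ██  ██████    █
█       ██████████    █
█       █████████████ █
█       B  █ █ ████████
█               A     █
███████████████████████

Finding the shortest path from A to B:
Movement: cardinal only
Path length: 9 steps
Directions: left → left → left → left → left → left → up → left → left

Solution:

███████████████████████
█  █████████████      █
█   █████████████████ █
█       ██   ████████ █
█       ██  ██████    █
█       ██████████    █
█       █████████████ █
█       B←↰█ █ ████████
█         ↑←←←←←A     █
███████████████████████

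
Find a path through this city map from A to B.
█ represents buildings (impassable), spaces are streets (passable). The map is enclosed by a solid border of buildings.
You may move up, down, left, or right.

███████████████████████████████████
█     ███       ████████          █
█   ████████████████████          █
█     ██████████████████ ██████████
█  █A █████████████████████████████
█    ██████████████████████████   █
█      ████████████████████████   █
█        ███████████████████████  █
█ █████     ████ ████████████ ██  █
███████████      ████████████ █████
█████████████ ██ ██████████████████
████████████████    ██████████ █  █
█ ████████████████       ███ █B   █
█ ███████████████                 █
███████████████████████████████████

Finding the shortest path from A to B:
Movement: cardinal only
Path length: 36 steps
Directions: down → down → down → right → right → right → down → right → right → right → right → down → right → right → right → right → right → down → down → right → right → down → down → right → right → right → right → right → right → right → right → right → right → right → right → up

Solution:

███████████████████████████████████
█     ███       ████████          █
█   ████████████████████          █
█     ██████████████████ ██████████
█  █A █████████████████████████████
█   ↓██████████████████████████   █
█   ↓  ████████████████████████   █
█   ↳→→↓ ███████████████████████  █
█ █████↳→→→↓████ ████████████ ██  █
███████████↳→→→→↓████████████ █████
█████████████ ██↓██████████████████
████████████████↳→↓ ██████████ █  █
█ ████████████████↓      ███ █B   █
█ ███████████████ ↳→→→→→→→→→→→↑   █
███████████████████████████████████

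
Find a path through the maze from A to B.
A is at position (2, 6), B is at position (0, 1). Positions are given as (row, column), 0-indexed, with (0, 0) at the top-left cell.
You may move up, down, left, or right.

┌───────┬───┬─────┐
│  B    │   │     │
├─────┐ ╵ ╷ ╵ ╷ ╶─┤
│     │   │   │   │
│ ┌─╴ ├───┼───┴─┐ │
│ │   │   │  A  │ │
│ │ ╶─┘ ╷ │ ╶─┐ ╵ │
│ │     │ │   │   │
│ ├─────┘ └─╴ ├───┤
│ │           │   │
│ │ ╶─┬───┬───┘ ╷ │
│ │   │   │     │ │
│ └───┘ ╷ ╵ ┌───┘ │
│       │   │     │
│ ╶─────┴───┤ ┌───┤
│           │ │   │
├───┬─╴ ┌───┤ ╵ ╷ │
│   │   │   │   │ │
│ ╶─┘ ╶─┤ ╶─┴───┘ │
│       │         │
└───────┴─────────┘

Finding the shortest path from (2, 6) to (0, 1):
Path length: 17 steps
Directions: right → down → right → up → up → left → up → left → down → left → up → left → down → left → up → left → left

Solution:

┌───────┬───┬─────┐
│  B ← ↰│↓ ↰│↓ ↰  │
├─────┐ ╵ ╷ ╵ ╷ ╶─┤
│     │↑ ↲│↑ ↲│↑ ↰│
│ ┌─╴ ├───┼───┴─┐ │
│ │   │   │  A ↓│↑│
│ │ ╶─┘ ╷ │ ╶─┐ ╵ │
│ │     │ │   │↳ ↑│
│ ├─────┘ └─╴ ├───┤
│ │           │   │
│ │ ╶─┬───┬───┘ ╷ │
│ │   │   │     │ │
│ └───┘ ╷ ╵ ┌───┘ │
│       │   │     │
│ ╶─────┴───┤ ┌───┤
│           │ │   │
├───┬─╴ ┌───┤ ╵ ╷ │
│   │   │   │   │ │
│ ╶─┘ ╶─┤ ╶─┴───┘ │
│       │         │
└───────┴─────────┘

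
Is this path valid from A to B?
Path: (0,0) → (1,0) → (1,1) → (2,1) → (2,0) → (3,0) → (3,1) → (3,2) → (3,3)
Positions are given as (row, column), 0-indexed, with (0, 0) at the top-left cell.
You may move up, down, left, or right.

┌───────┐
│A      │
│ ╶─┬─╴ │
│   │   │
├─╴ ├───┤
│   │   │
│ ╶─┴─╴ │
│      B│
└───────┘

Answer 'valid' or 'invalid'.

Checking path validity:
Result: All consecutive moves are passable.

valid

Correct solution:

┌───────┐
│A      │
│ ╶─┬─╴ │
│↳ ↓│   │
├─╴ ├───┤
│↓ ↲│   │
│ ╶─┴─╴ │
│↳ → → B│
└───────┘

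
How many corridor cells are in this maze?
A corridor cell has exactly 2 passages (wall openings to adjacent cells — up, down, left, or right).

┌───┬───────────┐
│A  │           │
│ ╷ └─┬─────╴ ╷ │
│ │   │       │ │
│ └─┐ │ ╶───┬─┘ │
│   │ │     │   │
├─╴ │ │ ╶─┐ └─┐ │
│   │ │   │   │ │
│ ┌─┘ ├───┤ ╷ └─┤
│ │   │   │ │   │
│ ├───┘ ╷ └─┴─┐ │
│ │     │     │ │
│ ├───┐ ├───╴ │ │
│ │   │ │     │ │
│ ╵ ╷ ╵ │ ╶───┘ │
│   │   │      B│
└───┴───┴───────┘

Counting cells with exactly 2 passages:
Total corridor cells: 52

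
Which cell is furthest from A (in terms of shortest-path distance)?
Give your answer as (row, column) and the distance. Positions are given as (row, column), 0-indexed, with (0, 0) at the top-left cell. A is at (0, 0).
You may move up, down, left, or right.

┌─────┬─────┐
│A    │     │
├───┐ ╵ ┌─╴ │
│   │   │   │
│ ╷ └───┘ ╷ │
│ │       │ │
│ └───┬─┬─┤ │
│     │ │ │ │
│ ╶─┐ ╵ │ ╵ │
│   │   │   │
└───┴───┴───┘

Computing BFS distances from A to all cells:
Furthest cell: (3, 3)
Distance: 22 steps

Path from A to the furthest cell:

┌─────┬─────┐
│A → ↓│↱ → ↓│
├───┐ ╵ ┌─╴ │
│↓ ↰│↳ ↑│↓ ↲│
│ ╷ └───┘ ╷ │
│↓│↑ ← ← ↲│ │
│ └───┬─┬─┤ │
│↳ → ↓│B│ │ │
│ ╶─┐ ╵ │ ╵ │
│   │↳ ↑│   │
└───┴───┴───┘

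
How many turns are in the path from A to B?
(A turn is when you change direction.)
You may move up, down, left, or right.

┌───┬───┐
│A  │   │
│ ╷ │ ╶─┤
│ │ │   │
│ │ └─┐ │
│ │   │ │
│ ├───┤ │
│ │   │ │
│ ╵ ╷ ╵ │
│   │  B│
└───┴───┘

Directions: down, down, down, down, right, up, right, down, right
Number of turns: 5

Solution:

┌───┬───┐
│A  │   │
│ ╷ │ ╶─┤
│↓│ │   │
│ │ └─┐ │
│↓│   │ │
│ ├───┤ │
│↓│↱ ↓│ │
│ ╵ ╷ ╵ │
│↳ ↑│↳ B│
└───┴───┘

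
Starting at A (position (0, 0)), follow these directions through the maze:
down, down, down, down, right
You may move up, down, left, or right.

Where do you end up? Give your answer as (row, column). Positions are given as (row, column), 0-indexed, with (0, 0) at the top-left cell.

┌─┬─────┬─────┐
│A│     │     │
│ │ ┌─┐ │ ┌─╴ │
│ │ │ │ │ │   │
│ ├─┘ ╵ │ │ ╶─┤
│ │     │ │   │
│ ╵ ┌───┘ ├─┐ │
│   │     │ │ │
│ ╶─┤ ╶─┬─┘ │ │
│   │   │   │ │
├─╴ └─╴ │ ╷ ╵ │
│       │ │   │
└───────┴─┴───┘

Following directions step by step:
Start: (0, 0)
  down: (0, 0) → (1, 0)
  down: (1, 0) → (2, 0)
  down: (2, 0) → (3, 0)
  down: (3, 0) → (4, 0)
  right: (4, 0) → (4, 1)
Final position: (4, 1)

Path taken:

┌─┬─────┬─────┐
│A│     │     │
│ │ ┌─┐ │ ┌─╴ │
│↓│ │ │ │ │   │
│ ├─┘ ╵ │ │ ╶─┤
│↓│     │ │   │
│ ╵ ┌───┘ ├─┐ │
│↓  │     │ │ │
│ ╶─┤ ╶─┬─┘ │ │
│↳ B│   │   │ │
├─╴ └─╴ │ ╷ ╵ │
│       │ │   │
└───────┴─┴───┘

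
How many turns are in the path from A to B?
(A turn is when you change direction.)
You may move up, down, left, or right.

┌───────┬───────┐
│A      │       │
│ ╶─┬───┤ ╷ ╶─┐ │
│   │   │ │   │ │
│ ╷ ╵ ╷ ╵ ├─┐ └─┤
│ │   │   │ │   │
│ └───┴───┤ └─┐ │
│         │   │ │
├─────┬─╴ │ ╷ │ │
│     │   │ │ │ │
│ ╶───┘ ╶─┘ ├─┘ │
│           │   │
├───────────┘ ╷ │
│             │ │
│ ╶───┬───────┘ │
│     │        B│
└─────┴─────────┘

Directions: down, right, down, right, up, right, down, right, up, up, right, down, right, down, right, down, down, down, down, down
Number of turns: 14

Solution:

┌───────┬───────┐
│A      │↱ ↓    │
│ ╶─┬───┤ ╷ ╶─┐ │
│↳ ↓│↱ ↓│↑│↳ ↓│ │
│ ╷ ╵ ╷ ╵ ├─┐ └─┤
│ │↳ ↑│↳ ↑│ │↳ ↓│
│ └───┴───┤ └─┐ │
│         │   │↓│
├─────┬─╴ │ ╷ │ │
│     │   │ │ │↓│
│ ╶───┘ ╶─┘ ├─┘ │
│           │  ↓│
├───────────┘ ╷ │
│             │↓│
│ ╶───┬───────┘ │
│     │        B│
└─────┴─────────┘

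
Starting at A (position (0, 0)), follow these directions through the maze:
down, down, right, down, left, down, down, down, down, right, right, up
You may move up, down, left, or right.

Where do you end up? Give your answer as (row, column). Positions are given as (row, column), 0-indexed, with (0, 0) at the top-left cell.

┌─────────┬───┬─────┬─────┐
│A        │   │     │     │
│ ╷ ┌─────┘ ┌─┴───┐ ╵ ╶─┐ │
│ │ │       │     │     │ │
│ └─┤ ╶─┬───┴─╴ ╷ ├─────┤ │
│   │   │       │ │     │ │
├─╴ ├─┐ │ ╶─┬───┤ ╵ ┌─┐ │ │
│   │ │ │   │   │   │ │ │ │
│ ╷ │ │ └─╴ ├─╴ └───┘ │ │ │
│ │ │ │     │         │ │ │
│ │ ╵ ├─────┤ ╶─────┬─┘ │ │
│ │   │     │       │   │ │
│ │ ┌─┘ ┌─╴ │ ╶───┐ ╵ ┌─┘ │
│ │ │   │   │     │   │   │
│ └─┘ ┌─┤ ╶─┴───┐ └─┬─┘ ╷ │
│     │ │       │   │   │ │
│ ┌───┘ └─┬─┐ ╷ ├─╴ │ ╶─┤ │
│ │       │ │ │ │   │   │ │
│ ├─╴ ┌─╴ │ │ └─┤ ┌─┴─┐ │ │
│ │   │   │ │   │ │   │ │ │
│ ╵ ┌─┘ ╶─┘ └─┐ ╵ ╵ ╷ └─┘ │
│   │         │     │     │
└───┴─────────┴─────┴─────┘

Following directions step by step:
Start: (0, 0)
  down: (0, 0) → (1, 0)
  down: (1, 0) → (2, 0)
  right: (2, 0) → (2, 1)
  down: (2, 1) → (3, 1)
  left: (3, 1) → (3, 0)
  down: (3, 0) → (4, 0)
  down: (4, 0) → (5, 0)
  down: (5, 0) → (6, 0)
  down: (6, 0) → (7, 0)
  right: (7, 0) → (7, 1)
  right: (7, 1) → (7, 2)
  up: (7, 2) → (6, 2)
Final position: (6, 2)

Path taken:

┌─────────┬───┬─────┬─────┐
│A        │   │     │     │
│ ╷ ┌─────┘ ┌─┴───┐ ╵ ╶─┐ │
│↓│ │       │     │     │ │
│ └─┤ ╶─┬───┴─╴ ╷ ├─────┤ │
│↳ ↓│   │       │ │     │ │
├─╴ ├─┐ │ ╶─┬───┤ ╵ ┌─┐ │ │
│↓ ↲│ │ │   │   │   │ │ │ │
│ ╷ │ │ └─╴ ├─╴ └───┘ │ │ │
│↓│ │ │     │         │ │ │
│ │ ╵ ├─────┤ ╶─────┬─┘ │ │
│↓│   │     │       │   │ │
│ │ ┌─┘ ┌─╴ │ ╶───┐ ╵ ┌─┘ │
│↓│ │B  │   │     │   │   │
│ └─┘ ┌─┤ ╶─┴───┐ └─┬─┘ ╷ │
│↳ → ↑│ │       │   │   │ │
│ ┌───┘ └─┬─┐ ╷ ├─╴ │ ╶─┤ │
│ │       │ │ │ │   │   │ │
│ ├─╴ ┌─╴ │ │ └─┤ ┌─┴─┐ │ │
│ │   │   │ │   │ │   │ │ │
│ ╵ ┌─┘ ╶─┘ └─┐ ╵ ╵ ╷ └─┘ │
│   │         │     │     │
└───┴─────────┴─────┴─────┘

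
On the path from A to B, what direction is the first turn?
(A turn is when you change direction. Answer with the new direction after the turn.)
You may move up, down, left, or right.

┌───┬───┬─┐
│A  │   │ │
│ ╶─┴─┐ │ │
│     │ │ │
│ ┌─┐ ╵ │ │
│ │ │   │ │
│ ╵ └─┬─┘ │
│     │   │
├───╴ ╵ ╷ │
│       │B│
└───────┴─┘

Directions: down, down, down, right, right, down, right, up, right, down
First turn direction: right

Solution:

┌───┬───┬─┐
│A  │   │ │
│ ╶─┴─┐ │ │
│↓    │ │ │
│ ┌─┐ ╵ │ │
│↓│ │   │ │
│ ╵ └─┬─┘ │
│↳ → ↓│↱ ↓│
├───╴ ╵ ╷ │
│    ↳ ↑│B│
└───────┴─┘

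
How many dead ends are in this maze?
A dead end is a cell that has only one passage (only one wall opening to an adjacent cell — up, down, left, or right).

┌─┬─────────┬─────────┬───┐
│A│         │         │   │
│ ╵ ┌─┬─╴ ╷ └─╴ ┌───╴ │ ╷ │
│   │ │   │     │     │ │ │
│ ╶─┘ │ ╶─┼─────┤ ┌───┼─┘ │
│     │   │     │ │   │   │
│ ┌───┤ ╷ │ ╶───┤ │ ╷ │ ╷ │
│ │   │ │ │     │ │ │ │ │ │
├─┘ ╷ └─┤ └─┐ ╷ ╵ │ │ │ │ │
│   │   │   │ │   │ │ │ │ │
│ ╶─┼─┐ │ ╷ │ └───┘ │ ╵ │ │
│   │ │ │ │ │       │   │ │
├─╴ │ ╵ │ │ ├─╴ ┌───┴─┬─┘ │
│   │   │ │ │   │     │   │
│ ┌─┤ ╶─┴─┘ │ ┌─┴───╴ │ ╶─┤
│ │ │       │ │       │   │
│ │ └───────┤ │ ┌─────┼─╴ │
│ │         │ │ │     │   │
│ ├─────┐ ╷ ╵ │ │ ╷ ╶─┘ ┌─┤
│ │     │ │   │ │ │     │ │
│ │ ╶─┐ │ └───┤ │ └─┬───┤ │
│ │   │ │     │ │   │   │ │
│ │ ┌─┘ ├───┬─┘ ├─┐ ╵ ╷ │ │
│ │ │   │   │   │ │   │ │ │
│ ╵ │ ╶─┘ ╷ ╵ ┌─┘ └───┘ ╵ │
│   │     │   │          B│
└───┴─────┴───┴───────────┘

Checking each cell for number of passages:

Dead ends found at positions:
  (0, 0)
  (0, 6)
  (1, 2)
  (1, 11)
  (2, 7)
  (3, 0)
  (3, 3)
  (5, 2)
  (6, 4)
  (6, 8)
  (7, 1)
  (8, 10)
  (9, 12)
  (10, 2)
  (10, 6)
  (11, 8)
  (12, 7)
Total dead ends: 17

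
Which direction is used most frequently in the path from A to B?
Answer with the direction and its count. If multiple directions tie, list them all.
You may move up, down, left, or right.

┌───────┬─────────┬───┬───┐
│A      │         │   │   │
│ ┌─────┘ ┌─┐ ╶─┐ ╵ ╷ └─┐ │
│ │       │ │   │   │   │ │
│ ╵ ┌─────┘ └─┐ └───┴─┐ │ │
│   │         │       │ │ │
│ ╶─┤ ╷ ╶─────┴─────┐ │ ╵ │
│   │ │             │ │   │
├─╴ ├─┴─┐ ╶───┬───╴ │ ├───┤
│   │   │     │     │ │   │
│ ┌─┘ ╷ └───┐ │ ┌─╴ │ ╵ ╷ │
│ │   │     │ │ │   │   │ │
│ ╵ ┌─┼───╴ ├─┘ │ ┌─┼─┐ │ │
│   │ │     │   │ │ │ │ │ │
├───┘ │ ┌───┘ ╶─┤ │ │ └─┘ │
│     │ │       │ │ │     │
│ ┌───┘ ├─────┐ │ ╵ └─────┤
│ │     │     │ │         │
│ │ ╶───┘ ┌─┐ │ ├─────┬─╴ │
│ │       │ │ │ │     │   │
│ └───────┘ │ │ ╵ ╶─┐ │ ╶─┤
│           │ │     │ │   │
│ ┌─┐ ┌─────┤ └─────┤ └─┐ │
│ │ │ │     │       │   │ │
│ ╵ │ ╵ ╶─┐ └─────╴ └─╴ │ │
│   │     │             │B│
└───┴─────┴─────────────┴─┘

Directions: down, down, down, right, down, left, down, down, right, up, right, up, right, down, right, right, down, left, left, down, down, left, left, down, right, right, right, up, right, right, down, down, down, right, right, right, down, right, right, up, left, up, up, left, left, down, left, up, up, up, left, up, right, up, up, right, right, down, left, down, down, down, right, right, right, right, down, left, down, right, down, down
Counts: {'down': 24, 'right': 24, 'left': 12, 'up': 12}
Most common: down and right (tied at 24 times each)

Solution:

┌───────┬─────────┬───┬───┐
│A      │         │   │   │
│ ┌─────┘ ┌─┐ ╶─┐ ╵ ╷ └─┐ │
│↓│       │ │   │   │   │ │
│ ╵ ┌─────┘ └─┐ └───┴─┐ │ │
│↓  │         │       │ │ │
│ ╶─┤ ╷ ╶─────┴─────┐ │ ╵ │
│↳ ↓│ │             │ │   │
├─╴ ├─┴─┐ ╶───┬───╴ │ ├───┤
│↓ ↲│↱ ↓│     │↱ → ↓│ │   │
│ ┌─┘ ╷ └───┐ │ ┌─╴ │ ╵ ╷ │
│↓│↱ ↑│↳ → ↓│ │↑│↓ ↲│   │ │
│ ╵ ┌─┼───╴ ├─┘ │ ┌─┼─┐ │ │
│↳ ↑│ │↓ ← ↲│↱ ↑│↓│ │ │ │ │
├───┘ │ ┌───┘ ╶─┤ │ │ └─┘ │
│     │↓│    ↑ ↰│↓│ │     │
│ ┌───┘ ├─────┐ │ ╵ └─────┤
│ │↓ ← ↲│↱ → ↓│↑│↳ → → → ↓│
│ │ ╶───┘ ┌─┐ │ ├─────┬─╴ │
│ │↳ → → ↑│ │↓│↑│↓ ← ↰│↓ ↲│
│ └───────┘ │ │ ╵ ╶─┐ │ ╶─┤
│           │↓│↑ ↲  │↑│↳ ↓│
│ ┌─┐ ┌─────┤ └─────┤ └─┐ │
│ │ │ │     │↳ → → ↓│↑ ↰│↓│
│ ╵ │ ╵ ╶─┐ └─────╴ └─╴ │ │
│   │     │        ↳ → ↑│B│
└───┴─────┴─────────────┴─┘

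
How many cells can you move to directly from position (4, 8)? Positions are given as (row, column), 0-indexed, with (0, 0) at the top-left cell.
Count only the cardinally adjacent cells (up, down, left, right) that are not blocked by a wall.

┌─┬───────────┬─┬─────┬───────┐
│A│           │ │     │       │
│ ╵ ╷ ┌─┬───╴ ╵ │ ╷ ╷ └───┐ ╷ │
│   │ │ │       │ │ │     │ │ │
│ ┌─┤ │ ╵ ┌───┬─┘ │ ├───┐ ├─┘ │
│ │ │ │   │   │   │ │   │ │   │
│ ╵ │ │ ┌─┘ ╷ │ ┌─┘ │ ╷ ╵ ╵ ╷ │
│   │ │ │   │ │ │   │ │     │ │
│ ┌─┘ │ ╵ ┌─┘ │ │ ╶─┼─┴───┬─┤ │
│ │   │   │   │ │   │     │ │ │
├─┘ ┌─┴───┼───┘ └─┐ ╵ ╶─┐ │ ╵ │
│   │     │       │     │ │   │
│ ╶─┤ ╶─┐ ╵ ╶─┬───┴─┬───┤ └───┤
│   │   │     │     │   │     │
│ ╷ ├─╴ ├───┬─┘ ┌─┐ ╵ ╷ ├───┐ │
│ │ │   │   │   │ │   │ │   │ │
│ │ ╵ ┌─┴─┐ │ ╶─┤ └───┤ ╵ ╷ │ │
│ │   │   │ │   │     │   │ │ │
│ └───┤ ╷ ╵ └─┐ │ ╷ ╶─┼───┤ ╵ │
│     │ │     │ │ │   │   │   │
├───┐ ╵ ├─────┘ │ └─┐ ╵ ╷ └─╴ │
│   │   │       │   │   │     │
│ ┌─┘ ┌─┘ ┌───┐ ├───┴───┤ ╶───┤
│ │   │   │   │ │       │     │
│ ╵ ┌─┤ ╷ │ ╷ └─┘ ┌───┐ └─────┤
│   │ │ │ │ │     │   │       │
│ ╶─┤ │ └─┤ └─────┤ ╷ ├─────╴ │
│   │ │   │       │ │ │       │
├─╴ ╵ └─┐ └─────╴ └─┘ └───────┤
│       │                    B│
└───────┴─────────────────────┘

Checking passable neighbors of (4, 8):
Neighbors: (3, 8), (4, 9)
Count: 2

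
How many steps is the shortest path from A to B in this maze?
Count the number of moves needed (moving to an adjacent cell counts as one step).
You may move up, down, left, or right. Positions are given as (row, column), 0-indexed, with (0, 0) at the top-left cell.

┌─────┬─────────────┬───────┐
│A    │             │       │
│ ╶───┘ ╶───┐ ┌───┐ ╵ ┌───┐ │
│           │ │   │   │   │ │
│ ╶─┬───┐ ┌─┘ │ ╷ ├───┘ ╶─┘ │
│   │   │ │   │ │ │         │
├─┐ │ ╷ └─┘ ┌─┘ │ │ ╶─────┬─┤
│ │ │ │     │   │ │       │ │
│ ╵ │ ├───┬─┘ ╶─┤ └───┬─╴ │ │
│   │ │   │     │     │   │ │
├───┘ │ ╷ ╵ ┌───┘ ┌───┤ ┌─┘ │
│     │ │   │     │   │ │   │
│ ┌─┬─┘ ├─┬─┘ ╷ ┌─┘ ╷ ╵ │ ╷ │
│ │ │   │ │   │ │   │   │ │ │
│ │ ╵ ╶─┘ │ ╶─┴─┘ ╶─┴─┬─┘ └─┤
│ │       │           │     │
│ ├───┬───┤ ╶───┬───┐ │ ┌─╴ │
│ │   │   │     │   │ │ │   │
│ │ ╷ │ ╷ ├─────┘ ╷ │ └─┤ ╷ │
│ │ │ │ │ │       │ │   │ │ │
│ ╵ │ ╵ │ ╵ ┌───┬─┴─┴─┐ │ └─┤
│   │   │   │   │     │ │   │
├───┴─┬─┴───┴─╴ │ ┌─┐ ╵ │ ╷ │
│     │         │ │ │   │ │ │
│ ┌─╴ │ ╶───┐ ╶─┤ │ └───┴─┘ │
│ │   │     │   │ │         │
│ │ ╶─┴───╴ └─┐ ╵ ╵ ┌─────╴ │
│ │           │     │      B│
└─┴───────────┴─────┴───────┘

Using BFS to find shortest path:
Start: (0, 0), End: (13, 13)
Path found:
(0,0) → (1,0) → (1,1) → (1,2) → (1,3) → (0,3) → (0,4) → (0,5) → (0,6) → (0,7) → (0,8) → (0,9) → (1,9) → (1,10) → (0,10) → (0,11) → (0,12) → (0,13) → (1,13) → (2,13) → (2,12) → (2,11) → (2,10) → (2,9) → (3,9) → (3,10) → (3,11) → (3,12) → (4,12) → (4,11) → (5,11) → (6,11) → (6,10) → (5,10) → (5,9) → (6,9) → (6,8) → (7,8) → (7,9) → (7,10) → (8,10) → (9,10) → (9,11) → (10,11) → (11,11) → (11,10) → (10,10) → (10,9) → (10,8) → (11,8) → (12,8) → (13,8) → (13,9) → (12,9) → (12,10) → (12,11) → (12,12) → (12,13) → (13,13)
Number of steps: 58

Solution:

┌─────┬─────────────┬───────┐
│A    │↱ → → → → → ↓│↱ → → ↓│
│ ╶───┘ ╶───┐ ┌───┐ ╵ ┌───┐ │
│↳ → → ↑    │ │   │↳ ↑│   │↓│
│ ╶─┬───┐ ┌─┘ │ ╷ ├───┘ ╶─┘ │
│   │   │ │   │ │ │↓ ← ← ← ↲│
├─┐ │ ╷ └─┘ ┌─┘ │ │ ╶─────┬─┤
│ │ │ │     │   │ │↳ → → ↓│ │
│ ╵ │ ├───┬─┘ ╶─┤ └───┬─╴ │ │
│   │ │   │     │     │↓ ↲│ │
├───┘ │ ╷ ╵ ┌───┘ ┌───┤ ┌─┘ │
│     │ │   │     │↓ ↰│↓│   │
│ ┌─┬─┘ ├─┬─┘ ╷ ┌─┘ ╷ ╵ │ ╷ │
│ │ │   │ │   │ │↓ ↲│↑ ↲│ │ │
│ │ ╵ ╶─┘ │ ╶─┴─┘ ╶─┴─┬─┘ └─┤
│ │       │      ↳ → ↓│     │
│ ├───┬───┤ ╶───┬───┐ │ ┌─╴ │
│ │   │   │     │   │↓│ │   │
│ │ ╷ │ ╷ ├─────┘ ╷ │ └─┤ ╷ │
│ │ │ │ │ │       │ │↳ ↓│ │ │
│ ╵ │ ╵ │ ╵ ┌───┬─┴─┴─┐ │ └─┤
│   │   │   │   │↓ ← ↰│↓│   │
├───┴─┬─┴───┴─╴ │ ┌─┐ ╵ │ ╷ │
│     │         │↓│ │↑ ↲│ │ │
│ ┌─╴ │ ╶───┐ ╶─┤ │ └───┴─┘ │
│ │   │     │   │↓│↱ → → → ↓│
│ │ ╶─┴───╴ └─┐ ╵ ╵ ┌─────╴ │
│ │           │  ↳ ↑│      B│
└─┴───────────┴─────┴───────┘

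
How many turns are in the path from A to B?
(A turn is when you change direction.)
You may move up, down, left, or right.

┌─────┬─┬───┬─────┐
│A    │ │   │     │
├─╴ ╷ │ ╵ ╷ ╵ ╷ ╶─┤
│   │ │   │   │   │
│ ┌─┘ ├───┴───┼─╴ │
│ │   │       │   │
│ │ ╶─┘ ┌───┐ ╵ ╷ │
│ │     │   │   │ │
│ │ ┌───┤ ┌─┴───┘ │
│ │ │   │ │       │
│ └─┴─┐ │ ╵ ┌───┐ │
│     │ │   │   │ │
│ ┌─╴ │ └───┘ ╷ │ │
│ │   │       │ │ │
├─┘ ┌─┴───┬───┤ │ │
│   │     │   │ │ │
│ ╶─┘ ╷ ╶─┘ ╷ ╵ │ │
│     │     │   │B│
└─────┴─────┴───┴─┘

Directions: right, right, down, down, left, down, right, right, up, right, right, right, down, right, up, right, down, down, down, down, down, down
Number of turns: 11

Solution:

┌─────┬─┬───┬─────┐
│A → ↓│ │   │     │
├─╴ ╷ │ ╵ ╷ ╵ ╷ ╶─┤
│   │↓│   │   │   │
│ ┌─┘ ├───┴───┼─╴ │
│ │↓ ↲│↱ → → ↓│↱ ↓│
│ │ ╶─┘ ┌───┐ ╵ ╷ │
│ │↳ → ↑│   │↳ ↑│↓│
│ │ ┌───┤ ┌─┴───┘ │
│ │ │   │ │      ↓│
│ └─┴─┐ │ ╵ ┌───┐ │
│     │ │   │   │↓│
│ ┌─╴ │ └───┘ ╷ │ │
│ │   │       │ │↓│
├─┘ ┌─┴───┬───┤ │ │
│   │     │   │ │↓│
│ ╶─┘ ╷ ╶─┘ ╷ ╵ │ │
│     │     │   │B│
└─────┴─────┴───┴─┘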